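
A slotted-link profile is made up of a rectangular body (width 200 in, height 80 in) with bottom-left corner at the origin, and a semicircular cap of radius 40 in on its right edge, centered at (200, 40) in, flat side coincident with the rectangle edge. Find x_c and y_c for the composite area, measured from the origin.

Part | A | x̄ᵢ | ȳᵢ | A·x̄ᵢ | A·ȳᵢ
rectangular body | 16000.00 | 100.00 | 40.00 | 1600000.00 | 640000.00
semicircular end | 2513.27 | 216.98 | 40.00 | 545321.49 | 100530.96
Σ | 18513.27 |  |  | 2145321.49 | 740530.96
x_c = 2145321.49 / 18513.27 = 115.88 in
y_c = 740530.96 / 18513.27 = 40.00 in

x_c = 115.88 in, y_c = 40.00 in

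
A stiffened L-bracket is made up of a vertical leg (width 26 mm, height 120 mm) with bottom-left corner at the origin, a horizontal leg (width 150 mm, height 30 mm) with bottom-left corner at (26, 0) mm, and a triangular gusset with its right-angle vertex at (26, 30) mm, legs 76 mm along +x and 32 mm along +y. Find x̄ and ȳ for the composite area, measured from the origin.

vertical leg: A = 26 × 120 = 3120.00, centroid at (13.00, 60.00).
horizontal leg: A = 150 × 30 = 4500.00, centroid at (101.00, 15.00).
gusset: A = ½·76·32 = 1216.00, centroid at (51.33, 40.67).
ΣA = 8836.00 mm², ΣAx̄ = 557481.33 mm³, ΣAȳ = 304150.67 mm³.
x̄ = 557481.33/8836.00 = 63.09 mm; ȳ = 304150.67/8836.00 = 34.42 mm.

x̄ = 63.09 mm, ȳ = 34.42 mm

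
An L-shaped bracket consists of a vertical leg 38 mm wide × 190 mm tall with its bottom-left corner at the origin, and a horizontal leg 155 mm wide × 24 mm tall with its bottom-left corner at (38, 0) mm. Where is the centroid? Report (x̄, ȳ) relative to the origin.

x̄ = 51.81 mm, ȳ = 66.78 mm

vertical leg: A = 38 × 190 = 7220.00, centroid at (19.00, 95.00).
horizontal leg: A = 155 × 24 = 3720.00, centroid at (115.50, 12.00).
ΣA = 10940.00 mm², ΣAx̄ = 566840.00 mm³, ΣAȳ = 730540.00 mm³.
x̄ = 566840.00/10940.00 = 51.81 mm; ȳ = 730540.00/10940.00 = 66.78 mm.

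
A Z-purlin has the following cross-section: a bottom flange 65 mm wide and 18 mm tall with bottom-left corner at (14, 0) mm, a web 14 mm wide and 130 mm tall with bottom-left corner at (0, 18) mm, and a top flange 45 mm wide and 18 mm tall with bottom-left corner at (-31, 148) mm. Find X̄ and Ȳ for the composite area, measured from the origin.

X̄ = 15.86 mm, Ȳ = 75.99 mm

bottom flange: A = 65 × 18 = 1170.00, centroid at (46.50, 9.00).
web: A = 14 × 130 = 1820.00, centroid at (7.00, 83.00).
top flange: A = 45 × 18 = 810.00, centroid at (-8.50, 157.00).
ΣA = 3800.00 mm²
ΣAX̄ = (1170.00)(46.50) + (1820.00)(7.00) + (810.00)(-8.50) = 60260.00 mm³
ΣAȲ = (1170.00)(9.00) + (1820.00)(83.00) + (810.00)(157.00) = 288760.00 mm³
X̄ = 60260.00 / 3800.00 = 15.86 mm
Ȳ = 288760.00 / 3800.00 = 75.99 mm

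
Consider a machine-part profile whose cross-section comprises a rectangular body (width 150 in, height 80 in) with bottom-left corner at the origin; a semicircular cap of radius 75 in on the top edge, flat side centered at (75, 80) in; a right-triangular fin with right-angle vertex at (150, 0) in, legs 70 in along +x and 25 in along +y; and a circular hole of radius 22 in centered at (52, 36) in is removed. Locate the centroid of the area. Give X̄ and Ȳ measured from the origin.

rectangular body: A = 150 × 80 = 12000.00, centroid at (75.00, 40.00).
semicircular top: A = ½π·75² = 8835.73, centroid at (75.00, 111.83).
triangular fin: A = ½·70·25 = 875.00, centroid at (173.33, 8.33).
hole: A = −π·22² = -1520.53, centroid at (52.00, 36.00).
ΣA = 20190.20 in²
ΣAX̄ = (12000.00)(75.00) + (8835.73)(75.00) + (875.00)(173.33) + (-1520.53)(52.00) = 1635278.76 in³
ΣAȲ = (12000.00)(40.00) + (8835.73)(111.83) + (875.00)(8.33) + (-1520.53)(36.00) = 1420660.90 in³
X̄ = 1635278.76 / 20190.20 = 80.99 in
Ȳ = 1420660.90 / 20190.20 = 70.36 in

X̄ = 80.99 in, Ȳ = 70.36 in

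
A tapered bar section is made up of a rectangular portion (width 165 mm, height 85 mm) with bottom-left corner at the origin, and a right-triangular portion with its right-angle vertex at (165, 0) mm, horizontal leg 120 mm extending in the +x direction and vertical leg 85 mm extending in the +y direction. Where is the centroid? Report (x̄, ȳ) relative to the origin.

Part | A | x̄ᵢ | ȳᵢ | A·x̄ᵢ | A·ȳᵢ
rectangular portion | 14025.00 | 82.50 | 42.50 | 1157062.50 | 596062.50
triangular portion | 5100.00 | 205.00 | 28.33 | 1045500.00 | 144500.00
Σ | 19125.00 |  |  | 2202562.50 | 740562.50
x̄ = 2202562.50 / 19125.00 = 115.17 mm
ȳ = 740562.50 / 19125.00 = 38.72 mm

x̄ = 115.17 mm, ȳ = 38.72 mm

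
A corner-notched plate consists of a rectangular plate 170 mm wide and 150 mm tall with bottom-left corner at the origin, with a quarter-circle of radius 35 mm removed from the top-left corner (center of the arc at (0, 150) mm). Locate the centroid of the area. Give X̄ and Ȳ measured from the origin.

plate: A = 170 × 150 = 25500.00, centroid at (85.00, 75.00).
removed quarter-circle: A = −¼π·35² = -962.11, centroid at (14.85, 135.15).
ΣA = 24537.89 mm², ΣAX̄ = 2153208.33 mm³, ΣAȲ = 1782474.75 mm³.
X̄ = 2153208.33/24537.89 = 87.75 mm; Ȳ = 1782474.75/24537.89 = 72.64 mm.

X̄ = 87.75 mm, Ȳ = 72.64 mm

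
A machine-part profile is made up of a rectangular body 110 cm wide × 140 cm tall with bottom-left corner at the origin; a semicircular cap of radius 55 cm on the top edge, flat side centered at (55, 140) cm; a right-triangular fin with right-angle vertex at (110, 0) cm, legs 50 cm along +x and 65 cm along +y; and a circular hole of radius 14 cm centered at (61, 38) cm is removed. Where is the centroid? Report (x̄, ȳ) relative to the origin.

Part | A | x̄ᵢ | ȳᵢ | A·x̄ᵢ | A·ȳᵢ
rectangular body | 15400.00 | 55.00 | 70.00 | 847000.00 | 1078000.00
semicircular top | 4751.66 | 55.00 | 163.34 | 261341.24 | 776148.91
triangular fin | 1625.00 | 126.67 | 21.67 | 205833.33 | 35208.33
hole | -615.75 | 61.00 | 38.00 | -37560.88 | -23398.58
Σ | 21160.91 |  |  | 1276613.69 | 1865958.66
x̄ = 1276613.69 / 21160.91 = 60.33 cm
ȳ = 1865958.66 / 21160.91 = 88.18 cm

x̄ = 60.33 cm, ȳ = 88.18 cm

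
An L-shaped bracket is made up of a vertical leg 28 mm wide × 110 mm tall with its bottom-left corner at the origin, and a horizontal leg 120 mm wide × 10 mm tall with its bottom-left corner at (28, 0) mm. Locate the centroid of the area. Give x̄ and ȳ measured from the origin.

vertical leg: A = 28 × 110 = 3080.00, centroid at (14.00, 55.00).
horizontal leg: A = 120 × 10 = 1200.00, centroid at (88.00, 5.00).
ΣA = 4280.00 mm², ΣAx̄ = 148720.00 mm³, ΣAȳ = 175400.00 mm³.
x̄ = 148720.00/4280.00 = 34.75 mm; ȳ = 175400.00/4280.00 = 40.98 mm.

x̄ = 34.75 mm, ȳ = 40.98 mm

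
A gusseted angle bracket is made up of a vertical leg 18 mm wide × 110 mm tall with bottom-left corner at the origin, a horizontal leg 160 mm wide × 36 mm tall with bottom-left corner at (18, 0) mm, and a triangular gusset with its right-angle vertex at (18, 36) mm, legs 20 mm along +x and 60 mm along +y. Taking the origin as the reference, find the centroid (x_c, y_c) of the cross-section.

vertical leg: A = 18 × 110 = 1980.00, centroid at (9.00, 55.00).
horizontal leg: A = 160 × 36 = 5760.00, centroid at (98.00, 18.00).
gusset: A = ½·20·60 = 600.00, centroid at (24.67, 56.00).
ΣA = 8340.00 mm², ΣAx_c = 597100.00 mm³, ΣAy_c = 246180.00 mm³.
x_c = 597100.00/8340.00 = 71.59 mm; y_c = 246180.00/8340.00 = 29.52 mm.

x_c = 71.59 mm, y_c = 29.52 mm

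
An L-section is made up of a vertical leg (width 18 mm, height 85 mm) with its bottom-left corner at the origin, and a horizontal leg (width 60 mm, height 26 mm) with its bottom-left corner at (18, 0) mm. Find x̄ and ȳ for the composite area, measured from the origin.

x̄ = 28.69 mm, ȳ = 27.61 mm

Part | A | x̄ᵢ | ȳᵢ | A·x̄ᵢ | A·ȳᵢ
vertical leg | 1530.00 | 9.00 | 42.50 | 13770.00 | 65025.00
horizontal leg | 1560.00 | 48.00 | 13.00 | 74880.00 | 20280.00
Σ | 3090.00 |  |  | 88650.00 | 85305.00
x̄ = 88650.00 / 3090.00 = 28.69 mm
ȳ = 85305.00 / 3090.00 = 27.61 mm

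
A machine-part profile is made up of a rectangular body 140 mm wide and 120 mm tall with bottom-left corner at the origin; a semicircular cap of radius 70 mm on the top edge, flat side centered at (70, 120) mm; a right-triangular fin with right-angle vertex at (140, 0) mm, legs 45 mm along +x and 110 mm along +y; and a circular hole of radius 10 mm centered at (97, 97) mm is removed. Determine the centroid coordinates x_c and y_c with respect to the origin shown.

rectangular body: A = 140 × 120 = 16800.00, centroid at (70.00, 60.00).
semicircular top: A = ½π·70² = 7696.90, centroid at (70.00, 149.71).
triangular fin: A = ½·45·110 = 2475.00, centroid at (155.00, 36.67).
hole: A = −π·10² = -314.16, centroid at (97.00, 97.00).
ΣA = 26657.74 mm²
ΣAx_c = (16800.00)(70.00) + (7696.90)(70.00) + (2475.00)(155.00) + (-314.16)(97.00) = 2067934.69 mm³
ΣAy_c = (16800.00)(60.00) + (7696.90)(149.71) + (2475.00)(36.67) + (-314.16)(97.00) = 2220571.46 mm³
x_c = 2067934.69 / 26657.74 = 77.57 mm
y_c = 2220571.46 / 26657.74 = 83.30 mm

x_c = 77.57 mm, y_c = 83.30 mm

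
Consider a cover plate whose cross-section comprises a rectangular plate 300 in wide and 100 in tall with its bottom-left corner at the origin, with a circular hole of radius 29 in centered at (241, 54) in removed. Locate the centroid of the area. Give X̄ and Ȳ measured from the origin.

plate: A = 300 × 100 = 30000.00, centroid at (150.00, 50.00).
hole: A = −π·29² = -2642.08, centroid at (241.00, 54.00).
ΣA = 27357.92 in², ΣAX̄ = 3863258.86 in³, ΣAȲ = 1357327.71 in³.
X̄ = 3863258.86/27357.92 = 141.21 in; Ȳ = 1357327.71/27357.92 = 49.61 in.

X̄ = 141.21 in, Ȳ = 49.61 in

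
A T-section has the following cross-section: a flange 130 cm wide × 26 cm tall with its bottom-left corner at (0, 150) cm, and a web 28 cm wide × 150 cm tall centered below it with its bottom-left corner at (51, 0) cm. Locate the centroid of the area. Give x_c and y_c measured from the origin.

web: A = 28 × 150 = 4200.00, centroid at (65.00, 75.00).
flange: A = 130 × 26 = 3380.00, centroid at (65.00, 163.00).
ΣA = 7580.00 cm², ΣAx_c = 492700.00 cm³, ΣAy_c = 865940.00 cm³.
x_c = 492700.00/7580.00 = 65.00 cm; y_c = 865940.00/7580.00 = 114.24 cm.

x_c = 65.00 cm, y_c = 114.24 cm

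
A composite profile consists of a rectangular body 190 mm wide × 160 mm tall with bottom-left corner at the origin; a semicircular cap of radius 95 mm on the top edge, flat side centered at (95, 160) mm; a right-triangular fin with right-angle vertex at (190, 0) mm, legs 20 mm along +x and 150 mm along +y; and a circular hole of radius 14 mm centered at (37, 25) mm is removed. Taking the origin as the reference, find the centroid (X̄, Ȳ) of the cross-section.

Part | A | x̄ᵢ | ȳᵢ | A·x̄ᵢ | A·ȳᵢ
rectangular body | 30400.00 | 95.00 | 80.00 | 2888000.00 | 2432000.00
semicircular top | 14176.44 | 95.00 | 200.32 | 1346761.50 | 2839813.23
triangular fin | 1500.00 | 196.67 | 50.00 | 295000.00 | 75000.00
hole | -615.75 | 37.00 | 25.00 | -22782.83 | -15393.80
Σ | 45460.68 |  |  | 4506978.67 | 5331419.43
X̄ = 4506978.67 / 45460.68 = 99.14 mm
Ȳ = 5331419.43 / 45460.68 = 117.28 mm

X̄ = 99.14 mm, Ȳ = 117.28 mm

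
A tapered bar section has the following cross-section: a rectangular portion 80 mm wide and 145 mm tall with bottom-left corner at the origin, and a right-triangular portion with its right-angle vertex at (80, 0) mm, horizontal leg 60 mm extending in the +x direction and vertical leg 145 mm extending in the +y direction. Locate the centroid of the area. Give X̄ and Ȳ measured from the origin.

Part | A | x̄ᵢ | ȳᵢ | A·x̄ᵢ | A·ȳᵢ
rectangular portion | 11600.00 | 40.00 | 72.50 | 464000.00 | 841000.00
triangular portion | 4350.00 | 100.00 | 48.33 | 435000.00 | 210250.00
Σ | 15950.00 |  |  | 899000.00 | 1051250.00
X̄ = 899000.00 / 15950.00 = 56.36 mm
Ȳ = 1051250.00 / 15950.00 = 65.91 mm

X̄ = 56.36 mm, Ȳ = 65.91 mm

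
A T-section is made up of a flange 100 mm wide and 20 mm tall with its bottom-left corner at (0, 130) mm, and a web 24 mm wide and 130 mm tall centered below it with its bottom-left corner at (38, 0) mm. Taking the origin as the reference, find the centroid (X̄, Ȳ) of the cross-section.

X̄ = 50.00 mm, Ȳ = 94.30 mm

web: A = 24 × 130 = 3120.00, centroid at (50.00, 65.00).
flange: A = 100 × 20 = 2000.00, centroid at (50.00, 140.00).
ΣA = 5120.00 mm², ΣAX̄ = 256000.00 mm³, ΣAȲ = 482800.00 mm³.
X̄ = 256000.00/5120.00 = 50.00 mm; Ȳ = 482800.00/5120.00 = 94.30 mm.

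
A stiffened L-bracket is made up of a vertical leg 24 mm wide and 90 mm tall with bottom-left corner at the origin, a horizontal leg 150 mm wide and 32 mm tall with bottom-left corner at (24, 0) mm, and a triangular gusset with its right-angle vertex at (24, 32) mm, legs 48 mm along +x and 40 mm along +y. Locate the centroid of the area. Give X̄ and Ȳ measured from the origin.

vertical leg: A = 24 × 90 = 2160.00, centroid at (12.00, 45.00).
horizontal leg: A = 150 × 32 = 4800.00, centroid at (99.00, 16.00).
gusset: A = ½·48·40 = 960.00, centroid at (40.00, 45.33).
ΣA = 7920.00 mm²
ΣAX̄ = (2160.00)(12.00) + (4800.00)(99.00) + (960.00)(40.00) = 539520.00 mm³
ΣAȲ = (2160.00)(45.00) + (4800.00)(16.00) + (960.00)(45.33) = 217520.00 mm³
X̄ = 539520.00 / 7920.00 = 68.12 mm
Ȳ = 217520.00 / 7920.00 = 27.46 mm

X̄ = 68.12 mm, Ȳ = 27.46 mm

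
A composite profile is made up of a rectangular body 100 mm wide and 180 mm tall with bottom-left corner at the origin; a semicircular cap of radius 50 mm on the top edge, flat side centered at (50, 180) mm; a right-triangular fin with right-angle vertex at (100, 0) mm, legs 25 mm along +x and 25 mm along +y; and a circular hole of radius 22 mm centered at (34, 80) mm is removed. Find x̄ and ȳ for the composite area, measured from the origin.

rectangular body: A = 100 × 180 = 18000.00, centroid at (50.00, 90.00).
semicircular top: A = ½π·50² = 3926.99, centroid at (50.00, 201.22).
triangular fin: A = ½·25·25 = 312.50, centroid at (108.33, 8.33).
hole: A = −π·22² = -1520.53, centroid at (34.00, 80.00).
ΣA = 20718.96 mm², ΣAx̄ = 1078505.66 mm³, ΣAȳ = 2291153.38 mm³.
x̄ = 1078505.66/20718.96 = 52.05 mm; ȳ = 2291153.38/20718.96 = 110.58 mm.

x̄ = 52.05 mm, ȳ = 110.58 mm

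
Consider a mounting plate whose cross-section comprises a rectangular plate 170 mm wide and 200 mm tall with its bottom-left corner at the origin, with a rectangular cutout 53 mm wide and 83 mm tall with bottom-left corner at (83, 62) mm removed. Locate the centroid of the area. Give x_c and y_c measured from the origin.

plate: A = 170 × 200 = 34000.00, centroid at (85.00, 100.00).
hole: A = −(53 × 83) = -4399.00, centroid at (109.50, 103.50).
ΣA = 29601.00 mm², ΣAx_c = 2408309.50 mm³, ΣAy_c = 2944703.50 mm³.
x_c = 2408309.50/29601.00 = 81.36 mm; y_c = 2944703.50/29601.00 = 99.48 mm.

x_c = 81.36 mm, y_c = 99.48 mm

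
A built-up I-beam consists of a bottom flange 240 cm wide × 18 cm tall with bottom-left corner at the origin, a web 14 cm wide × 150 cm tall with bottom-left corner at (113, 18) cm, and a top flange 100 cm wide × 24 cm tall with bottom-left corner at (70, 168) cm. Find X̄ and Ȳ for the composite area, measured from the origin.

X̄ = 120.00 cm, Ȳ = 75.53 cm

Part | A | x̄ᵢ | ȳᵢ | A·x̄ᵢ | A·ȳᵢ
bottom flange | 4320.00 | 120.00 | 9.00 | 518400.00 | 38880.00
web | 2100.00 | 120.00 | 93.00 | 252000.00 | 195300.00
top flange | 2400.00 | 120.00 | 180.00 | 288000.00 | 432000.00
Σ | 8820.00 |  |  | 1058400.00 | 666180.00
X̄ = 1058400.00 / 8820.00 = 120.00 cm
Ȳ = 666180.00 / 8820.00 = 75.53 cm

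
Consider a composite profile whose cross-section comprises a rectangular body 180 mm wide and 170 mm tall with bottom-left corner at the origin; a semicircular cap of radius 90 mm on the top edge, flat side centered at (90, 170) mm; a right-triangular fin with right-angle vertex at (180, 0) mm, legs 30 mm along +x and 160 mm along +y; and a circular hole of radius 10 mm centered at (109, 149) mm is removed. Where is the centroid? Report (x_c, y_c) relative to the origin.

rectangular body: A = 180 × 170 = 30600.00, centroid at (90.00, 85.00).
semicircular top: A = ½π·90² = 12723.45, centroid at (90.00, 208.20).
triangular fin: A = ½·30·160 = 2400.00, centroid at (190.00, 53.33).
hole: A = −π·10² = -314.16, centroid at (109.00, 149.00).
ΣA = 45409.29 mm², ΣAx_c = 4320867.16 mm³, ΣAy_c = 5331176.81 mm³.
x_c = 4320867.16/45409.29 = 95.15 mm; y_c = 5331176.81/45409.29 = 117.40 mm.

x_c = 95.15 mm, y_c = 117.40 mm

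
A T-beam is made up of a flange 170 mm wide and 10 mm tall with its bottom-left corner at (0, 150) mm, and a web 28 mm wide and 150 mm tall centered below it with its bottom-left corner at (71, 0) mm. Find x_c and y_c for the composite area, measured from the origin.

x_c = 85.00 mm, y_c = 98.05 mm

web: A = 28 × 150 = 4200.00, centroid at (85.00, 75.00).
flange: A = 170 × 10 = 1700.00, centroid at (85.00, 155.00).
ΣA = 5900.00 mm², ΣAx_c = 501500.00 mm³, ΣAy_c = 578500.00 mm³.
x_c = 501500.00/5900.00 = 85.00 mm; y_c = 578500.00/5900.00 = 98.05 mm.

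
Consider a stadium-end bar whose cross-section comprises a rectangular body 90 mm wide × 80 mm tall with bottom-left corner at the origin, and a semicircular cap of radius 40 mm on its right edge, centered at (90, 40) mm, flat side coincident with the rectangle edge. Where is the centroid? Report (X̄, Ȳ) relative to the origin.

rectangular body: A = 90 × 80 = 7200.00, centroid at (45.00, 40.00).
semicircular end: A = ½π·40² = 2513.27, centroid at (106.98, 40.00).
ΣA = 9713.27 mm², ΣAX̄ = 592861.34 mm³, ΣAȲ = 388530.96 mm³.
X̄ = 592861.34/9713.27 = 61.04 mm; Ȳ = 388530.96/9713.27 = 40.00 mm.

X̄ = 61.04 mm, Ȳ = 40.00 mm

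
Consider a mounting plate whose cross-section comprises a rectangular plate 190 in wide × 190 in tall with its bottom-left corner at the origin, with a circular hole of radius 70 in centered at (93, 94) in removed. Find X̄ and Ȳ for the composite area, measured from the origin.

plate: A = 190 × 190 = 36100.00, centroid at (95.00, 95.00).
hole: A = −π·70² = -15393.80, centroid at (93.00, 94.00).
ΣA = 20706.20 in², ΣAX̄ = 1997876.23 in³, ΣAȲ = 1982482.42 in³.
X̄ = 1997876.23/20706.20 = 96.49 in; Ȳ = 1982482.42/20706.20 = 95.74 in.

X̄ = 96.49 in, Ȳ = 95.74 in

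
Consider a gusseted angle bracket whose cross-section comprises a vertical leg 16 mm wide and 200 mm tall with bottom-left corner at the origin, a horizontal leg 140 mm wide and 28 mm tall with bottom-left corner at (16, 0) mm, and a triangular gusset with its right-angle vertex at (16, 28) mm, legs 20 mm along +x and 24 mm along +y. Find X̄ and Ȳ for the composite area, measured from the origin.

X̄ = 50.02 mm, Ȳ = 52.11 mm

vertical leg: A = 16 × 200 = 3200.00, centroid at (8.00, 100.00).
horizontal leg: A = 140 × 28 = 3920.00, centroid at (86.00, 14.00).
gusset: A = ½·20·24 = 240.00, centroid at (22.67, 36.00).
ΣA = 7360.00 mm², ΣAX̄ = 368160.00 mm³, ΣAȲ = 383520.00 mm³.
X̄ = 368160.00/7360.00 = 50.02 mm; Ȳ = 383520.00/7360.00 = 52.11 mm.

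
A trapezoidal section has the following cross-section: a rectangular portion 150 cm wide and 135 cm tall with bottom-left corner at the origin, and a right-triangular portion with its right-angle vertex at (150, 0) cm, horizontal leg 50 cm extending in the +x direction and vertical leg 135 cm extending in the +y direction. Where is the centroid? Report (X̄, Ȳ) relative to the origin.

rectangular portion: A = 150 × 135 = 20250.00, centroid at (75.00, 67.50).
triangular portion: A = ½·50·135 = 3375.00, centroid at (166.67, 45.00).
ΣA = 23625.00 cm², ΣAX̄ = 2081250.00 cm³, ΣAȲ = 1518750.00 cm³.
X̄ = 2081250.00/23625.00 = 88.10 cm; Ȳ = 1518750.00/23625.00 = 64.29 cm.

X̄ = 88.10 cm, Ȳ = 64.29 cm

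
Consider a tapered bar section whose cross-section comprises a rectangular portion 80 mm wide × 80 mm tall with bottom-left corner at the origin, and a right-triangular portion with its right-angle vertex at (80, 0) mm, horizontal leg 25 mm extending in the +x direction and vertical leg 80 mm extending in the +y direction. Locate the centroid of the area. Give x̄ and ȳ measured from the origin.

rectangular portion: A = 80 × 80 = 6400.00, centroid at (40.00, 40.00).
triangular portion: A = ½·25·80 = 1000.00, centroid at (88.33, 26.67).
ΣA = 7400.00 mm², ΣAx̄ = 344333.33 mm³, ΣAȳ = 282666.67 mm³.
x̄ = 344333.33/7400.00 = 46.53 mm; ȳ = 282666.67/7400.00 = 38.20 mm.

x̄ = 46.53 mm, ȳ = 38.20 mm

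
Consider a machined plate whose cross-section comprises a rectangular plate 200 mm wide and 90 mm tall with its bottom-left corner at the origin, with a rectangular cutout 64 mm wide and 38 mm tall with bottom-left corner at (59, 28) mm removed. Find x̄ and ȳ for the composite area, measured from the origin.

plate: A = 200 × 90 = 18000.00, centroid at (100.00, 45.00).
hole: A = −(64 × 38) = -2432.00, centroid at (91.00, 47.00).
ΣA = 15568.00 mm², ΣAx̄ = 1578688.00 mm³, ΣAȳ = 695696.00 mm³.
x̄ = 1578688.00/15568.00 = 101.41 mm; ȳ = 695696.00/15568.00 = 44.69 mm.

x̄ = 101.41 mm, ȳ = 44.69 mm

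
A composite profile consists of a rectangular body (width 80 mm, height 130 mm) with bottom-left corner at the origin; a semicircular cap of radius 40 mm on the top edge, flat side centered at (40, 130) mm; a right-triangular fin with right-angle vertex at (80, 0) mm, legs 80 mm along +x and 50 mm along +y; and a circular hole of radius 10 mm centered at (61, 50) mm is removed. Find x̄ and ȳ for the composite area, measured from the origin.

rectangular body: A = 80 × 130 = 10400.00, centroid at (40.00, 65.00).
semicircular top: A = ½π·40² = 2513.27, centroid at (40.00, 146.98).
triangular fin: A = ½·80·50 = 2000.00, centroid at (106.67, 16.67).
hole: A = −π·10² = -314.16, centroid at (61.00, 50.00).
ΣA = 14599.11 mm², ΣAx̄ = 710700.58 mm³, ΣAȳ = 1063017.67 mm³.
x̄ = 710700.58/14599.11 = 48.68 mm; ȳ = 1063017.67/14599.11 = 72.81 mm.

x̄ = 48.68 mm, ȳ = 72.81 mm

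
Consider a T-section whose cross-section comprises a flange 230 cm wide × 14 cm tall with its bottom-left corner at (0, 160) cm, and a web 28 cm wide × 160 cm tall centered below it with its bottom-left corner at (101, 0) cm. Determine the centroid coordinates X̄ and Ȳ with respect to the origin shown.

X̄ = 115.00 cm, Ȳ = 116.38 cm

Part | A | x̄ᵢ | ȳᵢ | A·x̄ᵢ | A·ȳᵢ
web | 4480.00 | 115.00 | 80.00 | 515200.00 | 358400.00
flange | 3220.00 | 115.00 | 167.00 | 370300.00 | 537740.00
Σ | 7700.00 |  |  | 885500.00 | 896140.00
X̄ = 885500.00 / 7700.00 = 115.00 cm
Ȳ = 896140.00 / 7700.00 = 116.38 cm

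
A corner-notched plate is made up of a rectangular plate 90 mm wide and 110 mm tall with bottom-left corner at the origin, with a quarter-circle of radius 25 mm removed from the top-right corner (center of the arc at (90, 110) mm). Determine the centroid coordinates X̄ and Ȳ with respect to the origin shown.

Part | A | x̄ᵢ | ȳᵢ | A·x̄ᵢ | A·ȳᵢ
plate | 9900.00 | 45.00 | 55.00 | 445500.00 | 544500.00
removed quarter-circle | -490.87 | 79.39 | 99.39 | -38970.31 | -48787.79
Σ | 9409.13 |  |  | 406529.69 | 495712.21
X̄ = 406529.69 / 9409.13 = 43.21 mm
Ȳ = 495712.21 / 9409.13 = 52.68 mm

X̄ = 43.21 mm, Ȳ = 52.68 mm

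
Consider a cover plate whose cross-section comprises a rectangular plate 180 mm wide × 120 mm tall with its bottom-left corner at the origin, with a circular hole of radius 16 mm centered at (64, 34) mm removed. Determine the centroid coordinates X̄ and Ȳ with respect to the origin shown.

plate: A = 180 × 120 = 21600.00, centroid at (90.00, 60.00).
hole: A = −π·16² = -804.25, centroid at (64.00, 34.00).
ΣA = 20795.75 mm², ΣAX̄ = 1892528.15 mm³, ΣAȲ = 1268655.58 mm³.
X̄ = 1892528.15/20795.75 = 91.01 mm; Ȳ = 1268655.58/20795.75 = 61.01 mm.

X̄ = 91.01 mm, Ȳ = 61.01 mm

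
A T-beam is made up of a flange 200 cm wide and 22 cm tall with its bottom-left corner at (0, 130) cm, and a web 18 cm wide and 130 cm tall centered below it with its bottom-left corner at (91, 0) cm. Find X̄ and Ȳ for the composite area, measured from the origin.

web: A = 18 × 130 = 2340.00, centroid at (100.00, 65.00).
flange: A = 200 × 22 = 4400.00, centroid at (100.00, 141.00).
ΣA = 6740.00 cm²
ΣAX̄ = (2340.00)(100.00) + (4400.00)(100.00) = 674000.00 cm³
ΣAȲ = (2340.00)(65.00) + (4400.00)(141.00) = 772500.00 cm³
X̄ = 674000.00 / 6740.00 = 100.00 cm
Ȳ = 772500.00 / 6740.00 = 114.61 cm

X̄ = 100.00 cm, Ȳ = 114.61 cm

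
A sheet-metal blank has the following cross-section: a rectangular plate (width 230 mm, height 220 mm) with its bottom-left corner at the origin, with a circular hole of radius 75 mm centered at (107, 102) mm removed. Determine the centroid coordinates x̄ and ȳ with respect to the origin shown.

plate: A = 230 × 220 = 50600.00, centroid at (115.00, 110.00).
hole: A = −π·75² = -17671.46, centroid at (107.00, 102.00).
ΣA = 32928.54 mm²
ΣAx̄ = (50600.00)(115.00) + (-17671.46)(107.00) = 3928153.92 mm³
ΣAȳ = (50600.00)(110.00) + (-17671.46)(102.00) = 3763511.22 mm³
x̄ = 3928153.92 / 32928.54 = 119.29 mm
ȳ = 3763511.22 / 32928.54 = 114.29 mm

x̄ = 119.29 mm, ȳ = 114.29 mm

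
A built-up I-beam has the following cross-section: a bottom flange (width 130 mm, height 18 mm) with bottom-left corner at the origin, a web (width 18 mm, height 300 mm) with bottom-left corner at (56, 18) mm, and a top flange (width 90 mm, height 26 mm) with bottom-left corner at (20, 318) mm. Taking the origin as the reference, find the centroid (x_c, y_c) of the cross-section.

Part | A | x̄ᵢ | ȳᵢ | A·x̄ᵢ | A·ȳᵢ
bottom flange | 2340.00 | 65.00 | 9.00 | 152100.00 | 21060.00
web | 5400.00 | 65.00 | 168.00 | 351000.00 | 907200.00
top flange | 2340.00 | 65.00 | 331.00 | 152100.00 | 774540.00
Σ | 10080.00 |  |  | 655200.00 | 1702800.00
x_c = 655200.00 / 10080.00 = 65.00 mm
y_c = 1702800.00 / 10080.00 = 168.93 mm

x_c = 65.00 mm, y_c = 168.93 mm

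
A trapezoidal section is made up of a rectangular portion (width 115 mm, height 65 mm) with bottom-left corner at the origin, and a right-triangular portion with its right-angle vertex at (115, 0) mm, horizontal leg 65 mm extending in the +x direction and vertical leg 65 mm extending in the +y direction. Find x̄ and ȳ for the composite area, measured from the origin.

x̄ = 74.94 mm, ȳ = 30.11 mm

rectangular portion: A = 115 × 65 = 7475.00, centroid at (57.50, 32.50).
triangular portion: A = ½·65·65 = 2112.50, centroid at (136.67, 21.67).
ΣA = 9587.50 mm², ΣAx̄ = 718520.83 mm³, ΣAȳ = 288708.33 mm³.
x̄ = 718520.83/9587.50 = 74.94 mm; ȳ = 288708.33/9587.50 = 30.11 mm.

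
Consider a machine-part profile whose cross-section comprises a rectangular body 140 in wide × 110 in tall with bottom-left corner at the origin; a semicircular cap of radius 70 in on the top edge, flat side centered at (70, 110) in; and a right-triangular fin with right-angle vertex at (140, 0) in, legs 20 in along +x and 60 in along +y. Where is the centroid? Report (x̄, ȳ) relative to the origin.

Part | A | x̄ᵢ | ȳᵢ | A·x̄ᵢ | A·ȳᵢ
rectangular body | 15400.00 | 70.00 | 55.00 | 1078000.00 | 847000.00
semicircular top | 7696.90 | 70.00 | 139.71 | 538783.14 | 1075325.89
triangular fin | 600.00 | 146.67 | 20.00 | 88000.00 | 12000.00
Σ | 23696.90 |  |  | 1704783.14 | 1934325.89
x̄ = 1704783.14 / 23696.90 = 71.94 in
ȳ = 1934325.89 / 23696.90 = 81.63 in

x̄ = 71.94 in, ȳ = 81.63 in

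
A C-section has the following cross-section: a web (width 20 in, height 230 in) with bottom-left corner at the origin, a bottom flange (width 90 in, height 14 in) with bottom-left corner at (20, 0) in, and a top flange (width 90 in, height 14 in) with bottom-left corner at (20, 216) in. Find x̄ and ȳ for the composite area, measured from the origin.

x̄ = 29.47 in, ȳ = 115.00 in

web: A = 20 × 230 = 4600.00, centroid at (10.00, 115.00).
bottom flange: A = 90 × 14 = 1260.00, centroid at (65.00, 7.00).
top flange: A = 90 × 14 = 1260.00, centroid at (65.00, 223.00).
ΣA = 7120.00 in², ΣAx̄ = 209800.00 in³, ΣAȳ = 818800.00 in³.
x̄ = 209800.00/7120.00 = 29.47 in; ȳ = 818800.00/7120.00 = 115.00 in.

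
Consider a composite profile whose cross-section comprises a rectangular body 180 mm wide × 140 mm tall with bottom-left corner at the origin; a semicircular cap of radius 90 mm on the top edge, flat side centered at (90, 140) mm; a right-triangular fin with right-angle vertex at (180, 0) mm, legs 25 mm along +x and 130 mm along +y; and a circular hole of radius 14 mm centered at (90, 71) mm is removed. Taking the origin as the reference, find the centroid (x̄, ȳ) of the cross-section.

rectangular body: A = 180 × 140 = 25200.00, centroid at (90.00, 70.00).
semicircular top: A = ½π·90² = 12723.45, centroid at (90.00, 178.20).
triangular fin: A = ½·25·130 = 1625.00, centroid at (188.33, 43.33).
hole: A = −π·14² = -615.75, centroid at (90.00, 71.00).
ΣA = 38932.70 mm², ΣAx̄ = 3663734.49 mm³, ΣAȳ = 4057981.30 mm³.
x̄ = 3663734.49/38932.70 = 94.10 mm; ȳ = 4057981.30/38932.70 = 104.23 mm.

x̄ = 94.10 mm, ȳ = 104.23 mm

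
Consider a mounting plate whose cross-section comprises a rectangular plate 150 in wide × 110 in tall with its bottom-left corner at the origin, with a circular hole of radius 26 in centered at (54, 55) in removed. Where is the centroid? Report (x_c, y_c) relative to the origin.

x_c = 78.10 in, y_c = 55.00 in

plate: A = 150 × 110 = 16500.00, centroid at (75.00, 55.00).
hole: A = −π·26² = -2123.72, centroid at (54.00, 55.00).
ΣA = 14376.28 in², ΣAx_c = 1122819.30 in³, ΣAy_c = 790695.59 in³.
x_c = 1122819.30/14376.28 = 78.10 in; y_c = 790695.59/14376.28 = 55.00 in.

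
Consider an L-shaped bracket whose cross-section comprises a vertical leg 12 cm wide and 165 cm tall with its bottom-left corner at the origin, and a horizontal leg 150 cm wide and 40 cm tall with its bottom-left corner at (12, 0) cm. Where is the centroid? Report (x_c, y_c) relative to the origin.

vertical leg: A = 12 × 165 = 1980.00, centroid at (6.00, 82.50).
horizontal leg: A = 150 × 40 = 6000.00, centroid at (87.00, 20.00).
ΣA = 7980.00 cm², ΣAx_c = 533880.00 cm³, ΣAy_c = 283350.00 cm³.
x_c = 533880.00/7980.00 = 66.90 cm; y_c = 283350.00/7980.00 = 35.51 cm.

x_c = 66.90 cm, y_c = 35.51 cm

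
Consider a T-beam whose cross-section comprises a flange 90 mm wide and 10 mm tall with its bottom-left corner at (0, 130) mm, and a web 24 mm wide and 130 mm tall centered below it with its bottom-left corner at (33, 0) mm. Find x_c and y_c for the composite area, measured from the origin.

x_c = 45.00 mm, y_c = 80.67 mm

Part | A | x̄ᵢ | ȳᵢ | A·x̄ᵢ | A·ȳᵢ
web | 3120.00 | 45.00 | 65.00 | 140400.00 | 202800.00
flange | 900.00 | 45.00 | 135.00 | 40500.00 | 121500.00
Σ | 4020.00 |  |  | 180900.00 | 324300.00
x_c = 180900.00 / 4020.00 = 45.00 mm
y_c = 324300.00 / 4020.00 = 80.67 mm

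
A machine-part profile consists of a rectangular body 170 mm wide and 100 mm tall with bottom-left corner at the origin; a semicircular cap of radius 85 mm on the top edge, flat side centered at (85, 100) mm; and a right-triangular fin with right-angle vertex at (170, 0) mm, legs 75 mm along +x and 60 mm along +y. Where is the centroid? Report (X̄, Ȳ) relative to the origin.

X̄ = 93.09 mm, Ȳ = 79.72 mm

Part | A | x̄ᵢ | ȳᵢ | A·x̄ᵢ | A·ȳᵢ
rectangular body | 17000.00 | 85.00 | 50.00 | 1445000.00 | 850000.00
semicircular top | 11349.00 | 85.00 | 136.08 | 964665.29 | 1544317.01
triangular fin | 2250.00 | 195.00 | 20.00 | 438750.00 | 45000.00
Σ | 30599.00 |  |  | 2848415.29 | 2439317.01
X̄ = 2848415.29 / 30599.00 = 93.09 mm
Ȳ = 2439317.01 / 30599.00 = 79.72 mm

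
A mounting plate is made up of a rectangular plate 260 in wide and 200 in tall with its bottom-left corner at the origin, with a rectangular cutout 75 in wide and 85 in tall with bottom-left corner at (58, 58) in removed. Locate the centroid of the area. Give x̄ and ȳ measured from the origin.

x̄ = 134.82 in, ȳ = 99.93 in

plate: A = 260 × 200 = 52000.00, centroid at (130.00, 100.00).
hole: A = −(75 × 85) = -6375.00, centroid at (95.50, 100.50).
ΣA = 45625.00 in²
ΣAx̄ = (52000.00)(130.00) + (-6375.00)(95.50) = 6151187.50 in³
ΣAȳ = (52000.00)(100.00) + (-6375.00)(100.50) = 4559312.50 in³
x̄ = 6151187.50 / 45625.00 = 134.82 in
ȳ = 4559312.50 / 45625.00 = 99.93 in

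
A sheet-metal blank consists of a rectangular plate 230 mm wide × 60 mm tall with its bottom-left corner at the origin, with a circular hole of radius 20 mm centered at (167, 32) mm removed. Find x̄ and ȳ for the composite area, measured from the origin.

Part | A | x̄ᵢ | ȳᵢ | A·x̄ᵢ | A·ȳᵢ
plate | 13800.00 | 115.00 | 30.00 | 1587000.00 | 414000.00
hole | -1256.64 | 167.00 | 32.00 | -209858.39 | -40212.39
Σ | 12543.36 |  |  | 1377141.61 | 373787.61
x̄ = 1377141.61 / 12543.36 = 109.79 mm
ȳ = 373787.61 / 12543.36 = 29.80 mm

x̄ = 109.79 mm, ȳ = 29.80 mm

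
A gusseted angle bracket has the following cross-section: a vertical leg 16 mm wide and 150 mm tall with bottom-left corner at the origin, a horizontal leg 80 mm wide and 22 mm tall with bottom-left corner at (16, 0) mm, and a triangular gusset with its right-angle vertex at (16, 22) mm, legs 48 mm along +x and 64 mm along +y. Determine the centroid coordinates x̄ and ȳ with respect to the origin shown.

x̄ = 29.30 mm, ȳ = 46.69 mm

vertical leg: A = 16 × 150 = 2400.00, centroid at (8.00, 75.00).
horizontal leg: A = 80 × 22 = 1760.00, centroid at (56.00, 11.00).
gusset: A = ½·48·64 = 1536.00, centroid at (32.00, 43.33).
ΣA = 5696.00 mm²
ΣAx̄ = (2400.00)(8.00) + (1760.00)(56.00) + (1536.00)(32.00) = 166912.00 mm³
ΣAȳ = (2400.00)(75.00) + (1760.00)(11.00) + (1536.00)(43.33) = 265920.00 mm³
x̄ = 166912.00 / 5696.00 = 29.30 mm
ȳ = 265920.00 / 5696.00 = 46.69 mm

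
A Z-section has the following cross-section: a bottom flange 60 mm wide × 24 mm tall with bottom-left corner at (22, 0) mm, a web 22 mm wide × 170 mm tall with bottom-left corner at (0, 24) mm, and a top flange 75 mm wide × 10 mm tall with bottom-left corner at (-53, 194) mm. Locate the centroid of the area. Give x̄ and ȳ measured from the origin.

bottom flange: A = 60 × 24 = 1440.00, centroid at (52.00, 12.00).
web: A = 22 × 170 = 3740.00, centroid at (11.00, 109.00).
top flange: A = 75 × 10 = 750.00, centroid at (-15.50, 199.00).
ΣA = 5930.00 mm², ΣAx̄ = 104395.00 mm³, ΣAȳ = 574190.00 mm³.
x̄ = 104395.00/5930.00 = 17.60 mm; ȳ = 574190.00/5930.00 = 96.83 mm.

x̄ = 17.60 mm, ȳ = 96.83 mm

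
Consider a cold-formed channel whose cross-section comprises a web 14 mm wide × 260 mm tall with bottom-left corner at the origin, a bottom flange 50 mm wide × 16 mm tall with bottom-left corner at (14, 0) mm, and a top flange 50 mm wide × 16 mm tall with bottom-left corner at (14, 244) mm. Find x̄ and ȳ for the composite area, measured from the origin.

web: A = 14 × 260 = 3640.00, centroid at (7.00, 130.00).
bottom flange: A = 50 × 16 = 800.00, centroid at (39.00, 8.00).
top flange: A = 50 × 16 = 800.00, centroid at (39.00, 252.00).
ΣA = 5240.00 mm², ΣAx̄ = 87880.00 mm³, ΣAȳ = 681200.00 mm³.
x̄ = 87880.00/5240.00 = 16.77 mm; ȳ = 681200.00/5240.00 = 130.00 mm.

x̄ = 16.77 mm, ȳ = 130.00 mm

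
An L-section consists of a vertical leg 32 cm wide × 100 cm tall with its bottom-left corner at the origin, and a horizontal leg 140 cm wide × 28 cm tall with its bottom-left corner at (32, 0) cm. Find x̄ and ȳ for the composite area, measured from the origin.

Part | A | x̄ᵢ | ȳᵢ | A·x̄ᵢ | A·ȳᵢ
vertical leg | 3200.00 | 16.00 | 50.00 | 51200.00 | 160000.00
horizontal leg | 3920.00 | 102.00 | 14.00 | 399840.00 | 54880.00
Σ | 7120.00 |  |  | 451040.00 | 214880.00
x̄ = 451040.00 / 7120.00 = 63.35 cm
ȳ = 214880.00 / 7120.00 = 30.18 cm

x̄ = 63.35 cm, ȳ = 30.18 cm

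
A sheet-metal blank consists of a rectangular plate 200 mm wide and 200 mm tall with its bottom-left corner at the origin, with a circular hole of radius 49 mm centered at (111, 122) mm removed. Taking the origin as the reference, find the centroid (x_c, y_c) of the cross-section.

x_c = 97.44 mm, y_c = 94.89 mm

Part | A | x̄ᵢ | ȳᵢ | A·x̄ᵢ | A·ȳᵢ
plate | 40000.00 | 100.00 | 100.00 | 4000000.00 | 4000000.00
hole | -7542.96 | 111.00 | 122.00 | -837269.00 | -920241.60
Σ | 32457.04 |  |  | 3162731.00 | 3079758.40
x_c = 3162731.00 / 32457.04 = 97.44 mm
y_c = 3079758.40 / 32457.04 = 94.89 mm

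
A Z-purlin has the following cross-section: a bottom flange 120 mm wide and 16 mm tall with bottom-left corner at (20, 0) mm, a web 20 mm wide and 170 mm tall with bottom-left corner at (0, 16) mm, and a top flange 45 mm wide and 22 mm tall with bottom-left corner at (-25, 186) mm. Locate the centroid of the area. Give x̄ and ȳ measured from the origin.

x̄ = 29.34 mm, ȳ = 87.76 mm

bottom flange: A = 120 × 16 = 1920.00, centroid at (80.00, 8.00).
web: A = 20 × 170 = 3400.00, centroid at (10.00, 101.00).
top flange: A = 45 × 22 = 990.00, centroid at (-2.50, 197.00).
ΣA = 6310.00 mm²
ΣAx̄ = (1920.00)(80.00) + (3400.00)(10.00) + (990.00)(-2.50) = 185125.00 mm³
ΣAȳ = (1920.00)(8.00) + (3400.00)(101.00) + (990.00)(197.00) = 553790.00 mm³
x̄ = 185125.00 / 6310.00 = 29.34 mm
ȳ = 553790.00 / 6310.00 = 87.76 mm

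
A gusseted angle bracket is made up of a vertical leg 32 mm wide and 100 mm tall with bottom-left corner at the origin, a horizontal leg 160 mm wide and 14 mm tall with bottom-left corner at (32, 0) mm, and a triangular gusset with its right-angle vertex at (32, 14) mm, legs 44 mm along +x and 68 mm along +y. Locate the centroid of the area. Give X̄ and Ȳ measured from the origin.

X̄ = 53.62 mm, Ȳ = 33.24 mm

Part | A | x̄ᵢ | ȳᵢ | A·x̄ᵢ | A·ȳᵢ
vertical leg | 3200.00 | 16.00 | 50.00 | 51200.00 | 160000.00
horizontal leg | 2240.00 | 112.00 | 7.00 | 250880.00 | 15680.00
gusset | 1496.00 | 46.67 | 36.67 | 69813.33 | 54853.33
Σ | 6936.00 |  |  | 371893.33 | 230533.33
X̄ = 371893.33 / 6936.00 = 53.62 mm
Ȳ = 230533.33 / 6936.00 = 33.24 mm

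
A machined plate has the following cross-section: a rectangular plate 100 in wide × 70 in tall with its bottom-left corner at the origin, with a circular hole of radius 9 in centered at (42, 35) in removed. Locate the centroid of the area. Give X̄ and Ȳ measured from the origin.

X̄ = 50.30 in, Ȳ = 35.00 in

Part | A | x̄ᵢ | ȳᵢ | A·x̄ᵢ | A·ȳᵢ
plate | 7000.00 | 50.00 | 35.00 | 350000.00 | 245000.00
hole | -254.47 | 42.00 | 35.00 | -10687.70 | -8906.42
Σ | 6745.53 |  |  | 339312.30 | 236093.58
X̄ = 339312.30 / 6745.53 = 50.30 in
Ȳ = 236093.58 / 6745.53 = 35.00 in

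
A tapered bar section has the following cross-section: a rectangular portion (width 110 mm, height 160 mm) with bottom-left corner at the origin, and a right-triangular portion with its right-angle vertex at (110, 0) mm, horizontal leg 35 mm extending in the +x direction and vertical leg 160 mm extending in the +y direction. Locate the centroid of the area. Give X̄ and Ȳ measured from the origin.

X̄ = 64.15 mm, Ȳ = 76.34 mm

Part | A | x̄ᵢ | ȳᵢ | A·x̄ᵢ | A·ȳᵢ
rectangular portion | 17600.00 | 55.00 | 80.00 | 968000.00 | 1408000.00
triangular portion | 2800.00 | 121.67 | 53.33 | 340666.67 | 149333.33
Σ | 20400.00 |  |  | 1308666.67 | 1557333.33
X̄ = 1308666.67 / 20400.00 = 64.15 mm
Ȳ = 1557333.33 / 20400.00 = 76.34 mm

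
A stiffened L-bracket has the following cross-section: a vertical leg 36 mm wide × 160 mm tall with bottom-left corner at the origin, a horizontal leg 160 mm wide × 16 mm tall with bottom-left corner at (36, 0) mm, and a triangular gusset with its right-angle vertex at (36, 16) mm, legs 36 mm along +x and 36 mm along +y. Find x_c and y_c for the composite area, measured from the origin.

x_c = 48.14 mm, y_c = 55.69 mm

vertical leg: A = 36 × 160 = 5760.00, centroid at (18.00, 80.00).
horizontal leg: A = 160 × 16 = 2560.00, centroid at (116.00, 8.00).
gusset: A = ½·36·36 = 648.00, centroid at (48.00, 28.00).
ΣA = 8968.00 mm², ΣAx_c = 431744.00 mm³, ΣAy_c = 499424.00 mm³.
x_c = 431744.00/8968.00 = 48.14 mm; y_c = 499424.00/8968.00 = 55.69 mm.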